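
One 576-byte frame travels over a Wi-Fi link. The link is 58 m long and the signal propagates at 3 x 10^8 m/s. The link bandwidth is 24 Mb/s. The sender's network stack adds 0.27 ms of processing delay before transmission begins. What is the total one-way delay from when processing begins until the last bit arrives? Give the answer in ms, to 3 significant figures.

0.462 ms

L = 576 × 8 = 4608 bits.
Transmission delay = L/R = 4608 / 24000000 = 0.192 ms.
Propagation delay = d/s = 58 m / 300000000 m/s = 0.000193333 ms.
Plus processing delay 0.27 ms = 0.27 ms.
Total = 0.462 ms.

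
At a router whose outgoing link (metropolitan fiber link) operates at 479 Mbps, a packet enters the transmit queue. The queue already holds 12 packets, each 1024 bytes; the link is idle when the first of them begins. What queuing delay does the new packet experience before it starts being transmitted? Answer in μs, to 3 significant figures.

205 μs

Each queued packet: L/R = 8192/479000000 = 17.1023 μs.
12 queued → 205.228 μs.
Queuing delay = 205 μs.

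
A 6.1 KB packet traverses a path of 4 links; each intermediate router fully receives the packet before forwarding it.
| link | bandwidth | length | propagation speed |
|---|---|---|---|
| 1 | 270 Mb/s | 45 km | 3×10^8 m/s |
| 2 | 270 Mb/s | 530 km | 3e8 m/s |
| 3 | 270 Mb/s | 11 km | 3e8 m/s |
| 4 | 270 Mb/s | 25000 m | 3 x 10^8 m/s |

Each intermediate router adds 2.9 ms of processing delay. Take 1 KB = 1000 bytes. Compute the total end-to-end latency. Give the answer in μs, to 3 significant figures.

L = 48800 bits.
Transmission delay per hop = L/R = 48800/270000000 = 180.741 μs; 4 hops → 722.963 μs.
Propagation delays (d/s per hop): 150, 1766.67, 36.6667, 83.3333 μs; sum = 2036.67 μs.
Processing at 3 router(s): 3 × 2.9 ms = 8700 μs.
End-to-end = 11500 μs.

11500 μs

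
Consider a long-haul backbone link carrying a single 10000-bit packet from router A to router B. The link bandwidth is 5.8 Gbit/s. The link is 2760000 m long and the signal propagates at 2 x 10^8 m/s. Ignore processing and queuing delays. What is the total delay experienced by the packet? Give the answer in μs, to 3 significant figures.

13800 μs

Transmission delay = L/R = 10000 / 5800000000 = 1.72414 μs.
Propagation delay = d/s = 2760000 m / 200000000 m/s = 13800 μs.
Total = 13800 μs.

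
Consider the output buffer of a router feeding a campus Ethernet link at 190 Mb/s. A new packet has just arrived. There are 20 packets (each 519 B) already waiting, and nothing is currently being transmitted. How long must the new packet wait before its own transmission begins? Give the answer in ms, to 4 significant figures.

Each queued packet: L/R = 4152/190000000 = 0.0218526 ms.
20 queued → 0.437053 ms.
Queuing delay = 0.4371 ms.

0.4371 ms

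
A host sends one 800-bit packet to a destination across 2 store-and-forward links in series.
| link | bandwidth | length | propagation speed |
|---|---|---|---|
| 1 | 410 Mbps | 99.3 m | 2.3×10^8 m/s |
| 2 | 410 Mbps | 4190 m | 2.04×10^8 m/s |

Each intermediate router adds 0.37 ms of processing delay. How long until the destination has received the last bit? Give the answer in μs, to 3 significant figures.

395 μs

Transmission delay per hop = L/R = 800/410000000 = 1.95122 μs; 2 hops → 3.90244 μs.
Propagation delays (d/s per hop): 0.431739, 20.5392 μs; sum = 20.971 μs.
Processing at 1 router(s): 1 × 0.37 ms = 370 μs.
End-to-end = 395 μs.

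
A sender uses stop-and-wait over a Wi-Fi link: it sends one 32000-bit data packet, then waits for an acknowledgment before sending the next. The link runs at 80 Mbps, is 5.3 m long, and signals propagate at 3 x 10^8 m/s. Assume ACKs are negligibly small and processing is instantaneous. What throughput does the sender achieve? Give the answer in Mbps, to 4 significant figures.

t_tx = L/R = 32000/80000000 = 0.0004 s.
t_prop = 5.3/300000000 = 1.76667e-08 s; RTT = 3.53333e-08 s.
Cycle = t_tx + RTT = 0.000400035 s.
Throughput = L / cycle = 32000 / 0.000400035 = 79.99 Mbps.

79.99 Mbps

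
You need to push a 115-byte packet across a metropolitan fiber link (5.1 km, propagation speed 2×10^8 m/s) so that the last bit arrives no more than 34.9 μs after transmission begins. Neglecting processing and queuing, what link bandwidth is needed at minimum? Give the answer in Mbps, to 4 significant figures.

97.87 Mbps

L = 920 bits.
Propagation delay = 5100 / 200000000 = 25.5 μs.
Transmission budget = 34.9 − 25.5 = 9.4 μs.
R ≥ L / t_tx = 920 bits / 9.4e-06 s = 97.87 Mbps.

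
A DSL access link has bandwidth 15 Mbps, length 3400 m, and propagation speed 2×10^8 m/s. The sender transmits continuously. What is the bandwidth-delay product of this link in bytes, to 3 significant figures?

Propagation delay = 3400 / 200000000 = 1.7e-05 s.
BDP = R × t_prop = 15000000 × 1.7e-05 = 255 bits.
In bytes: 255/8 = 31.9 bytes.

31.9 bytes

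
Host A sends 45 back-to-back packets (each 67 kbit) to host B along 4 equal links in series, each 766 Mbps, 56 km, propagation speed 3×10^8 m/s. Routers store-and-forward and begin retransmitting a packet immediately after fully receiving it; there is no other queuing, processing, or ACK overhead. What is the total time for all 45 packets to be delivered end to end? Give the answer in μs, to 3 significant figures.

4950 μs

Per-hop transmission t_tx = L/R = 67000/766000000 = 87.4674 μs.
Per-hop propagation t_prop = 56000/300000000 = 186.667 μs.
Pipeline fill: first packet needs 4·t_tx to clear all hops; remaining 44 packets each add one t_tx.
Total = (4+45-1)·t_tx + 4·t_prop = 48·87.4674 + 4·186.667 = 4950 μs.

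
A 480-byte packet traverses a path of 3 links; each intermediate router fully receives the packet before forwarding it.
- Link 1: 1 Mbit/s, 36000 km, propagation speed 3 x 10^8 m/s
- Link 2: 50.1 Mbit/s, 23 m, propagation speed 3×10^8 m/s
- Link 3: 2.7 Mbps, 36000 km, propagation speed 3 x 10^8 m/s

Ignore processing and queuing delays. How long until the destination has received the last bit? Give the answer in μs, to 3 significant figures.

L = 480 × 8 = 3840 bits.
Transmission delays (L/R per hop): 3840, 76.6467, 1422.22 μs; sum = 5338.87 μs.
Propagation delays (d/s per hop): 120000, 0.0766667, 120000 μs; sum = 240000 μs.
End-to-end = 245000 μs.

245000 μs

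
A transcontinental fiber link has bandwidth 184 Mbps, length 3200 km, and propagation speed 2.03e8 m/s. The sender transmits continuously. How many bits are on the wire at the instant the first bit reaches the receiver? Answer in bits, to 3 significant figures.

2900000 bits

Propagation delay = 3200000 / 2.03e+08 = 0.0157635 s.
BDP = R × t_prop = 184000000 × 0.0157635 = 2900490 bits.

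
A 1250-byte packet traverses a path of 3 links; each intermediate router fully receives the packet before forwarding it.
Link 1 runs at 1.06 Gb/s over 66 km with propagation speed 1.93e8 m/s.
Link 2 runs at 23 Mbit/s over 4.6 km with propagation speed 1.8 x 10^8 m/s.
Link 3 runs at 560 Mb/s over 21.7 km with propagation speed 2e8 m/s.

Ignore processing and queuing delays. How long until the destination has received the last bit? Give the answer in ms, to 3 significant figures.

0.938 ms

L = 1250 × 8 = 10000 bits.
Transmission delays (L/R per hop): 0.00943396, 0.434783, 0.0178571 ms; sum = 0.462074 ms.
Propagation delays (d/s per hop): 0.341969, 0.0255556, 0.1085 ms; sum = 0.476024 ms.
End-to-end = 0.938 ms.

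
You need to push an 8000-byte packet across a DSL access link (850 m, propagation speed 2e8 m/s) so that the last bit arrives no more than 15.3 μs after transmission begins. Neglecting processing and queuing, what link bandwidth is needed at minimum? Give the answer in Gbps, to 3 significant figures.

5.79 Gbps

L = 64000 bits.
Propagation delay = 850 / 200000000 = 4.25 μs.
Transmission budget = 15.3 − 4.25 = 11.05 μs.
R ≥ L / t_tx = 64000 bits / 1.105e-05 s = 5.79 Gbps.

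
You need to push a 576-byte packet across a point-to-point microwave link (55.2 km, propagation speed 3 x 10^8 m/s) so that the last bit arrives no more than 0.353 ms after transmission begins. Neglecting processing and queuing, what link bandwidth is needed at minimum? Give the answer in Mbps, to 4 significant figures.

27.27 Mbps

L = 4608 bits.
Propagation delay = 55200 / 300000000 = 0.184 ms.
Transmission budget = 0.353 − 0.184 = 0.169 ms.
R ≥ L / t_tx = 4608 bits / 0.000169 s = 27.27 Mbps.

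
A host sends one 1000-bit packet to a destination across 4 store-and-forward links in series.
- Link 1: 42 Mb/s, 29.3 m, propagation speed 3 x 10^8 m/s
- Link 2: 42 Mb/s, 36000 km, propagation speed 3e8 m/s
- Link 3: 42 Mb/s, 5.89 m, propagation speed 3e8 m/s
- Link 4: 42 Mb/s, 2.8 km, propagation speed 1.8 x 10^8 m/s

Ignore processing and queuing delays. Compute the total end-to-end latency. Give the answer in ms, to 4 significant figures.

120.1 ms

Transmission delay per hop = L/R = 1000/42000000 = 0.0238095 ms; 4 hops → 0.0952381 ms.
Propagation delays (d/s per hop): 9.76667e-05, 120, 1.96333e-05, 0.0155556 ms; sum = 120.016 ms.
End-to-end = 120.1 ms.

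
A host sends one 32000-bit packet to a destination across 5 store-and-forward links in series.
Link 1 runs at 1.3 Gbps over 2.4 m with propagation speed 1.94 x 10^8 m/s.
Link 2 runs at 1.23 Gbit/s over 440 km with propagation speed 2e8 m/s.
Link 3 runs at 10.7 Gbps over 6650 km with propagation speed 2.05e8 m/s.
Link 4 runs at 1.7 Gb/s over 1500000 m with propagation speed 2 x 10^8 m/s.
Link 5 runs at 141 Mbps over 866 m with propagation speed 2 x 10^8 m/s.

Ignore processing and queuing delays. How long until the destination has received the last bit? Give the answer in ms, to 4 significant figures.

42.44 ms

Transmission delays (L/R per hop): 0.0246154, 0.0260163, 0.00299065, 0.0188235, 0.22695 ms; sum = 0.299396 ms.
Propagation delays (d/s per hop): 1.23711e-05, 2.2, 32.439, 7.5, 0.00433 ms; sum = 42.1434 ms.
End-to-end = 42.44 ms.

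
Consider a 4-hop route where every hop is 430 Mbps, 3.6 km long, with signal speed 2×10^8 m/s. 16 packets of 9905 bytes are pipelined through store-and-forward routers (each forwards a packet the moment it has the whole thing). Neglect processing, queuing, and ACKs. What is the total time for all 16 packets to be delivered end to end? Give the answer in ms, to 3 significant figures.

3.57 ms

Per-hop transmission t_tx = L/R = 79240/430000000 = 0.184279 ms.
Per-hop propagation t_prop = 3600/200000000 = 0.018 ms.
Pipeline fill: first packet needs 4·t_tx to clear all hops; remaining 15 packets each add one t_tx.
Total = (4+16-1)·t_tx + 4·t_prop = 19·0.184279 + 4·0.018 = 3.57 ms.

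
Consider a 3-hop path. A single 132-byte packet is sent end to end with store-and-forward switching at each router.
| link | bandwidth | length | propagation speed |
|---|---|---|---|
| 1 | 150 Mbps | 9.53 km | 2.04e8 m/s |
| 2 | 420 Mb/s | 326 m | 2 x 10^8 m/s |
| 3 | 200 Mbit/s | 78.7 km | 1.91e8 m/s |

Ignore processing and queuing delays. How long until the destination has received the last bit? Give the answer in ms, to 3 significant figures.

0.475 ms

L = 132 × 8 = 1056 bits.
Transmission delays (L/R per hop): 0.00704, 0.00251429, 0.00528 ms; sum = 0.0148343 ms.
Propagation delays (d/s per hop): 0.0467157, 0.00163, 0.412042 ms; sum = 0.460388 ms.
End-to-end = 0.475 ms.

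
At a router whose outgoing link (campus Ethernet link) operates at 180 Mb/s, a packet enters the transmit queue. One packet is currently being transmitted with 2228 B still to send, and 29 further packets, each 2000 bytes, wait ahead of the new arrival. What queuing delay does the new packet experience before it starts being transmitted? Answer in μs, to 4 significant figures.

2677 μs

Each queued packet: L/R = 16000/180000000 = 88.8889 μs.
29 queued → 2577.78 μs.
Plus remaining 17824 bits of current packet: 99.0222 μs.
Queuing delay = 2677 μs.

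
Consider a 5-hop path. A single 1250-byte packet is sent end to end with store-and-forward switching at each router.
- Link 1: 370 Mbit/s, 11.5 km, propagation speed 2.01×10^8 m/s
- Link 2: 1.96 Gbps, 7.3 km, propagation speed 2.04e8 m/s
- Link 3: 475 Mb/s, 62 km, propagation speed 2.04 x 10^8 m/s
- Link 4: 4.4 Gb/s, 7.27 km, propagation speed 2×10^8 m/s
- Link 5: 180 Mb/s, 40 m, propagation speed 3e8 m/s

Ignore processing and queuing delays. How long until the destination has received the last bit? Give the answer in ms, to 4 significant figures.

L = 1250 × 8 = 10000 bits.
Transmission delays (L/R per hop): 0.027027, 0.00510204, 0.0210526, 0.00227273, 0.0555556 ms; sum = 0.11101 ms.
Propagation delays (d/s per hop): 0.0572139, 0.0357843, 0.303922, 0.03635, 0.000133333 ms; sum = 0.433403 ms.
End-to-end = 0.5444 ms.

0.5444 ms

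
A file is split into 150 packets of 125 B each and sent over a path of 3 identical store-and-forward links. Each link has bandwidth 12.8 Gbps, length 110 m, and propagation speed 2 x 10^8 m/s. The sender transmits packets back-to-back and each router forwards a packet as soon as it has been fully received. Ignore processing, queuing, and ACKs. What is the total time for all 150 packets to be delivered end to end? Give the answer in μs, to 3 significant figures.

13.5 μs

Per-hop transmission t_tx = L/R = 1000/12800000000 = 0.078125 μs.
Per-hop propagation t_prop = 110/200000000 = 0.55 μs.
Pipeline fill: first packet needs 3·t_tx to clear all hops; remaining 149 packets each add one t_tx.
Total = (3+150-1)·t_tx + 3·t_prop = 152·0.078125 + 3·0.55 = 13.5 μs.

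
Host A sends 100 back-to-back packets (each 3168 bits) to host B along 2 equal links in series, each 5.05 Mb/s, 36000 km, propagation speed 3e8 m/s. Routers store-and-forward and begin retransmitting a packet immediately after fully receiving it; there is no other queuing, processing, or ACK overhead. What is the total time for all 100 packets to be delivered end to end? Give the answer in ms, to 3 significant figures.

Per-hop transmission t_tx = L/R = 3168/5050000 = 0.627327 ms.
Per-hop propagation t_prop = 36000000/300000000 = 120 ms.
Pipeline fill: first packet needs 2·t_tx to clear all hops; remaining 99 packets each add one t_tx.
Total = (2+100-1)·t_tx + 2·t_prop = 101·0.627327 + 2·120 = 303 ms.

303 ms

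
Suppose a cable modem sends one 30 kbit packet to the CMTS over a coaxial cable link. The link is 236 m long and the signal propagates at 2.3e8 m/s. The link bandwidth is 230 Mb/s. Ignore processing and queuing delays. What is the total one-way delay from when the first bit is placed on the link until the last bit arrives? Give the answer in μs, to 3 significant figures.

L = 30000 bits.
Transmission delay = L/R = 30000 / 230000000 = 130.435 μs.
Propagation delay = d/s = 236 m / 2.3e+08 m/s = 1.02609 μs.
Total = 131 μs.

131 μs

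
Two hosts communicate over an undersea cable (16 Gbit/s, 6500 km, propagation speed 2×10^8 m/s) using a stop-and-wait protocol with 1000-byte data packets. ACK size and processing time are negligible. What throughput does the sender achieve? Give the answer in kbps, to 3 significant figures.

t_tx = L/R = 8000/16000000000 = 5e-07 s.
t_prop = 6500000/200000000 = 0.0325 s; RTT = 0.065 s.
Cycle = t_tx + RTT = 0.0650005 s.
Throughput = L / cycle = 8000 / 0.0650005 = 123 kbps.

123 kbps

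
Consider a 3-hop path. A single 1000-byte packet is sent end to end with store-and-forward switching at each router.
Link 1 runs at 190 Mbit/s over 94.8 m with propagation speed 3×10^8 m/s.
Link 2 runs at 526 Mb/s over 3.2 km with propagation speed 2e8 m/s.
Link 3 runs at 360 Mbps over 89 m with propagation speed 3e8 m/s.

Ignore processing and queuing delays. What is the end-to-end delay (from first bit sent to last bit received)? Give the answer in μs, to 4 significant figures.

L = 1000 × 8 = 8000 bits.
Transmission delays (L/R per hop): 42.1053, 15.2091, 22.2222 μs; sum = 79.5366 μs.
Propagation delays (d/s per hop): 0.316, 16, 0.296667 μs; sum = 16.6127 μs.
End-to-end = 96.15 μs.

96.15 μs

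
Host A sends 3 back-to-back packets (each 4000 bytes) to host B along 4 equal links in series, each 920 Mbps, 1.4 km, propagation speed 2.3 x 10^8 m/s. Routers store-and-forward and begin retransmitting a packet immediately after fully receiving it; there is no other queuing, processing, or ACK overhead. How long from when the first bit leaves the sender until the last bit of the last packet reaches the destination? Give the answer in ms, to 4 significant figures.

Per-hop transmission t_tx = L/R = 32000/920000000 = 0.0347826 ms.
Per-hop propagation t_prop = 1400/2.3e+08 = 0.00608696 ms.
Pipeline fill: first packet needs 4·t_tx to clear all hops; remaining 2 packets each add one t_tx.
Total = (4+3-1)·t_tx + 4·t_prop = 6·0.0347826 + 4·0.00608696 = 0.2330 ms.

0.2330 ms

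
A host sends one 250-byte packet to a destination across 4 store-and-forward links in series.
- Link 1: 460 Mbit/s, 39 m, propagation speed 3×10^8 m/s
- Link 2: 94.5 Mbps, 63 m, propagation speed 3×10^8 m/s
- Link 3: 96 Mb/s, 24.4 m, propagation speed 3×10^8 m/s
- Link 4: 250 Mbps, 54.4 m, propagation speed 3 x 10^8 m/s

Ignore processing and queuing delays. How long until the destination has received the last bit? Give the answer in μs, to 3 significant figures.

L = 250 × 8 = 2000 bits.
Transmission delays (L/R per hop): 4.34783, 21.164, 20.8333, 8 μs; sum = 54.3452 μs.
Propagation delays (d/s per hop): 0.13, 0.21, 0.0813333, 0.181333 μs; sum = 0.602667 μs.
End-to-end = 54.9 μs.

54.9 μs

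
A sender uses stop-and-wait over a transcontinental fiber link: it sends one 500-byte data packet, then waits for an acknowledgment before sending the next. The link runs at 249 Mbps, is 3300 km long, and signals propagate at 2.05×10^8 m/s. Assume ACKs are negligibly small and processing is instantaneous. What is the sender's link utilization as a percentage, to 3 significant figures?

t_tx = L/R = 4000/249000000 = 1.60643e-05 s.
t_prop = 3300000/2.05e+08 = 0.0160976 s; RTT = 0.0321951 s.
Cycle = t_tx + RTT = 0.0322112 s.
Utilization = t_tx / cycle = 1.60643e-05/0.0322112 = 0.0499 %.

0.0499 %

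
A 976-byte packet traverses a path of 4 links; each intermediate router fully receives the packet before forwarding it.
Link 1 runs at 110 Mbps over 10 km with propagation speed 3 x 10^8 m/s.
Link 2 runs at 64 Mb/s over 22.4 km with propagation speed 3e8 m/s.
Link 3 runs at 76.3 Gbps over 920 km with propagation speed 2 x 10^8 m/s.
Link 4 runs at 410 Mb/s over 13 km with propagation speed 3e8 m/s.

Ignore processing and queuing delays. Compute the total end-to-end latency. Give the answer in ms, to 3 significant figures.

L = 976 × 8 = 7808 bits.
Transmission delays (L/R per hop): 0.0709818, 0.122, 0.000102333, 0.0190439 ms; sum = 0.212128 ms.
Propagation delays (d/s per hop): 0.0333333, 0.0746667, 4.6, 0.0433333 ms; sum = 4.75133 ms.
End-to-end = 4.96 ms.

4.96 ms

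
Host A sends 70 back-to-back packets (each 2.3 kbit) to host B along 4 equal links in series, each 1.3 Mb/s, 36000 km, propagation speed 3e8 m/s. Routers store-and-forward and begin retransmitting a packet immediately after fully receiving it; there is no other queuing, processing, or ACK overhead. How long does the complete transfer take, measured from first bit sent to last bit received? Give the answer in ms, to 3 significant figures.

Per-hop transmission t_tx = L/R = 2300/1300000 = 1.76923 ms.
Per-hop propagation t_prop = 36000000/300000000 = 120 ms.
Pipeline fill: first packet needs 4·t_tx to clear all hops; remaining 69 packets each add one t_tx.
Total = (4+70-1)·t_tx + 4·t_prop = 73·1.76923 + 4·120 = 609 ms.

609 ms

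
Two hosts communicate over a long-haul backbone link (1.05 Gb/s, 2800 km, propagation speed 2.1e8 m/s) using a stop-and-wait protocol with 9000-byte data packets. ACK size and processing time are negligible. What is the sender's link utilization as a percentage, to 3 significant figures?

0.256 %

t_tx = L/R = 72000/1050000000 = 6.85714e-05 s.
t_prop = 2800000/210000000 = 0.0133333 s; RTT = 0.0266667 s.
Cycle = t_tx + RTT = 0.0267352 s.
Utilization = t_tx / cycle = 6.85714e-05/0.0267352 = 0.256 %.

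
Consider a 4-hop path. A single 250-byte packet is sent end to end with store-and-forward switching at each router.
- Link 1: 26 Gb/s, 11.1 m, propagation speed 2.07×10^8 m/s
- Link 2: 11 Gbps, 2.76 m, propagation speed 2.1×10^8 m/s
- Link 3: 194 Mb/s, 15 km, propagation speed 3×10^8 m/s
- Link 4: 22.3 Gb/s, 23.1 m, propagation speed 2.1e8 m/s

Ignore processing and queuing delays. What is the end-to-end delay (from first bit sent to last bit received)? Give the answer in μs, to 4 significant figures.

L = 250 × 8 = 2000 bits.
Transmission delays (L/R per hop): 0.0769231, 0.181818, 10.3093, 0.0896861 μs; sum = 10.6577 μs.
Propagation delays (d/s per hop): 0.0536232, 0.0131429, 50, 0.11 μs; sum = 50.1768 μs.
End-to-end = 60.83 μs.

60.83 μs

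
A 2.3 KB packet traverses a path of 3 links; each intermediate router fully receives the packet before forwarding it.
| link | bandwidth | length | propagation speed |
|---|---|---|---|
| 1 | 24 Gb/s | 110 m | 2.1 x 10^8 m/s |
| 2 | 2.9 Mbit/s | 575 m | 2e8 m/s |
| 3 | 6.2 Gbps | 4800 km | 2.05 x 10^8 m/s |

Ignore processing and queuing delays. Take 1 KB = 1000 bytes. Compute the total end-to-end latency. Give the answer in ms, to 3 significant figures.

L = 18400 bits.
Transmission delays (L/R per hop): 0.000766667, 6.34483, 0.00296774 ms; sum = 6.34856 ms.
Propagation delays (d/s per hop): 0.00052381, 0.002875, 23.4146 ms; sum = 23.418 ms.
End-to-end = 29.8 ms.

29.8 ms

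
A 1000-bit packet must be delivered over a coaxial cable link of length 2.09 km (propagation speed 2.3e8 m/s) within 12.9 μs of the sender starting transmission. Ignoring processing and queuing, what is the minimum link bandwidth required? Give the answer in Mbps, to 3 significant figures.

262 Mbps

Propagation delay = 2090 / 2.3e+08 = 9.08696 μs.
Transmission budget = 12.9 − 9.08696 = 3.81304 μs.
R ≥ L / t_tx = 1000 bits / 3.81304e-06 s = 262 Mbps.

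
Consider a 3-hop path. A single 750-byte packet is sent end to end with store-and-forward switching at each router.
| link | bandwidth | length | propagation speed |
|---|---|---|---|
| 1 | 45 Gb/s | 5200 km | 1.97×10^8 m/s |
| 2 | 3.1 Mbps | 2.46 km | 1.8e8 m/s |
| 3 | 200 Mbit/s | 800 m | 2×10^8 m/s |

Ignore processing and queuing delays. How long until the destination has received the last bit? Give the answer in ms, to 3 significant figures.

L = 750 × 8 = 6000 bits.
Transmission delays (L/R per hop): 0.000133333, 1.93548, 0.03 ms; sum = 1.96562 ms.
Propagation delays (d/s per hop): 26.3959, 0.0136667, 0.004 ms; sum = 26.4136 ms.
End-to-end = 28.4 ms.

28.4 ms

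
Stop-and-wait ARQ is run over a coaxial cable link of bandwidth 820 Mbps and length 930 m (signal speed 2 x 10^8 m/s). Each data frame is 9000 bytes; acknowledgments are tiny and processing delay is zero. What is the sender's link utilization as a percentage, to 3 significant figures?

t_tx = L/R = 72000/820000000 = 8.78049e-05 s.
t_prop = 930/200000000 = 4.65e-06 s; RTT = 9.3e-06 s.
Cycle = t_tx + RTT = 9.71049e-05 s.
Utilization = t_tx / cycle = 8.78049e-05/9.71049e-05 = 90.4 %.

90.4 %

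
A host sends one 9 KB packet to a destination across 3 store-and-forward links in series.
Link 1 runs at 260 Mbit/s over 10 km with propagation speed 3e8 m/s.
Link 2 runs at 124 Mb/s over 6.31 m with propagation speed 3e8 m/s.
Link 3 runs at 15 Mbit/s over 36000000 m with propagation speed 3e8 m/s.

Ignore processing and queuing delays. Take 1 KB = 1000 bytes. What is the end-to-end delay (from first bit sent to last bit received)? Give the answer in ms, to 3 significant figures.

L = 72000 bits.
Transmission delays (L/R per hop): 0.276923, 0.580645, 4.8 ms; sum = 5.65757 ms.
Propagation delays (d/s per hop): 0.0333333, 2.10333e-05, 120 ms; sum = 120.033 ms.
End-to-end = 126 ms.

126 ms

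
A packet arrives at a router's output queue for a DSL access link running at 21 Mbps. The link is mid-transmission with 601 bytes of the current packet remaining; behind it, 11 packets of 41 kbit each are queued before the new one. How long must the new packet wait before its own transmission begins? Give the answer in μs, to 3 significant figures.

21700 μs

Each queued packet: L/R = 41000/21000000 = 1952.38 μs.
11 queued → 21476.2 μs.
Plus remaining 4808 bits of current packet: 228.952 μs.
Queuing delay = 21700 μs.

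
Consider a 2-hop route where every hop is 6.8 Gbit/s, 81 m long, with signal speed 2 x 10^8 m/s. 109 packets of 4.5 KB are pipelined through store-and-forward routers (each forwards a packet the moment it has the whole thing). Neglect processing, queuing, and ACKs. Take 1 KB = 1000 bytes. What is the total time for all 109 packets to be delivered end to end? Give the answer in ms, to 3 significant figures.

0.583 ms

Per-hop transmission t_tx = L/R = 36000/6800000000 = 0.00529412 ms.
Per-hop propagation t_prop = 81/200000000 = 0.000405 ms.
Pipeline fill: first packet needs 2·t_tx to clear all hops; remaining 108 packets each add one t_tx.
Total = (2+109-1)·t_tx + 2·t_prop = 110·0.00529412 + 2·0.000405 = 0.583 ms.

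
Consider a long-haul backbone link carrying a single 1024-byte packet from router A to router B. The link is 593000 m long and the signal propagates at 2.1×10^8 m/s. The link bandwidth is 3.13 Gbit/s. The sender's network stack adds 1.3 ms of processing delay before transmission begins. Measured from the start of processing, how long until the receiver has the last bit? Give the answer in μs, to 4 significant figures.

L = 1024 × 8 = 8192 bits.
Transmission delay = L/R = 8192 / 3130000000 = 2.61725 μs.
Propagation delay = d/s = 593000 m / 210000000 m/s = 2823.81 μs.
Plus processing delay 1.3 ms = 1300 μs.
Total = 4126 μs.

4126 μs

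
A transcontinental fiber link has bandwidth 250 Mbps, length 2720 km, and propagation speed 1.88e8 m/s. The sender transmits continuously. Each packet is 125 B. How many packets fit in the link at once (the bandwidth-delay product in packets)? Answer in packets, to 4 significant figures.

3617 packets

Propagation delay = 2720000 / 188000000 = 0.0144681 s.
BDP = R × t_prop = 250000000 × 0.0144681 = 3617020 bits.
In packets of 1000 bits: 3617 packets.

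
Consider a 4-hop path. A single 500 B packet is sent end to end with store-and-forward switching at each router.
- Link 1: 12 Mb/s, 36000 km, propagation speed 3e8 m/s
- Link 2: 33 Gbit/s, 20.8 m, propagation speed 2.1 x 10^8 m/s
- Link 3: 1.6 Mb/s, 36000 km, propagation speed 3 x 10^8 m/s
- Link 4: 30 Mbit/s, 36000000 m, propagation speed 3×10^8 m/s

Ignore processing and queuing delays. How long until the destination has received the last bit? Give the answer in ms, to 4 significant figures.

363.0 ms

L = 500 × 8 = 4000 bits.
Transmission delays (L/R per hop): 0.333333, 0.000121212, 2.5, 0.133333 ms; sum = 2.96679 ms.
Propagation delays (d/s per hop): 120, 9.90476e-05, 120, 120 ms; sum = 360 ms.
End-to-end = 363.0 ms.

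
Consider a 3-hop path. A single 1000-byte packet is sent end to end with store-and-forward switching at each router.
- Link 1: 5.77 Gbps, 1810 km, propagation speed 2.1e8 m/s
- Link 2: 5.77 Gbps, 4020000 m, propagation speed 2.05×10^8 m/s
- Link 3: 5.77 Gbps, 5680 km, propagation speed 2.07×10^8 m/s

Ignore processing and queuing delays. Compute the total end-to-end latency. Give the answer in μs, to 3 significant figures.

L = 1000 × 8 = 8000 bits.
Transmission delay per hop = L/R = 8000/5770000000 = 1.38648 μs; 3 hops → 4.15945 μs.
Propagation delays (d/s per hop): 8619.05, 19609.8, 27439.6 μs; sum = 55668.4 μs.
End-to-end = 55700 μs.

55700 μs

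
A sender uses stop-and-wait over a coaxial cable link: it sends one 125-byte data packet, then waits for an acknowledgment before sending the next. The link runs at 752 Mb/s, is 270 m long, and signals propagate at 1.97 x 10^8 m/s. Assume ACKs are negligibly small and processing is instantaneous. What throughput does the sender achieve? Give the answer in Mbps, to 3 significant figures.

t_tx = L/R = 1000/752000000 = 1.32979e-06 s.
t_prop = 270/197000000 = 1.37056e-06 s; RTT = 2.74112e-06 s.
Cycle = t_tx + RTT = 4.0709e-06 s.
Throughput = L / cycle = 1000 / 4.0709e-06 = 246 Mbps.

246 Mbps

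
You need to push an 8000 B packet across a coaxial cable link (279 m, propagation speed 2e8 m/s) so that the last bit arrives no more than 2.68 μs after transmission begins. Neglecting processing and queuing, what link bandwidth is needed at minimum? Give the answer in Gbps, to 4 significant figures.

49.81 Gbps

L = 64000 bits.
Propagation delay = 279 / 200000000 = 1.395 μs.
Transmission budget = 2.68 − 1.395 = 1.285 μs.
R ≥ L / t_tx = 64000 bits / 1.285e-06 s = 49.81 Gbps.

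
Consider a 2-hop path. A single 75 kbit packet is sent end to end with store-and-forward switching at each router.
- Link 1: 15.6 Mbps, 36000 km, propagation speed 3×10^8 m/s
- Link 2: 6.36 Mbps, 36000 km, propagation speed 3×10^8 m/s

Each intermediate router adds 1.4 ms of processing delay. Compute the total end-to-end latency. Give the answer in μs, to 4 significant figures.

258000 μs

L = 75000 bits.
Transmission delays (L/R per hop): 4807.69, 11792.5 μs; sum = 16600.1 μs.
Propagation delays (d/s per hop): 120000, 120000 μs; sum = 240000 μs.
Processing at 1 router(s): 1 × 1.4 ms = 1400 μs.
End-to-end = 258000 μs.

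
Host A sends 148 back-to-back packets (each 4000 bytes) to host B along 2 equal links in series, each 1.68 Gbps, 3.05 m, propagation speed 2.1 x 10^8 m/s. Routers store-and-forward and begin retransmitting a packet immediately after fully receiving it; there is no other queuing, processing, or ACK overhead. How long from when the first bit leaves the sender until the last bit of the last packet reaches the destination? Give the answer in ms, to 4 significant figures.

2.838 ms

Per-hop transmission t_tx = L/R = 32000/1680000000 = 0.0190476 ms.
Per-hop propagation t_prop = 3.05/210000000 = 1.45238e-05 ms.
Pipeline fill: first packet needs 2·t_tx to clear all hops; remaining 147 packets each add one t_tx.
Total = (2+148-1)·t_tx + 2·t_prop = 149·0.0190476 + 2·1.45238e-05 = 2.838 ms.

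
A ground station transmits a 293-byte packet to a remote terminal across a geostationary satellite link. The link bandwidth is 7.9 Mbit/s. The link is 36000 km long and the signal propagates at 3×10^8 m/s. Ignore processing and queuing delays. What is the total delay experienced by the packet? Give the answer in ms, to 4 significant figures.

L = 293 × 8 = 2344 bits.
Transmission delay = L/R = 2344 / 7900000 = 0.296709 ms.
Propagation delay = d/s = 36000000 m / 300000000 m/s = 120 ms.
Total = 120.3 ms.

120.3 ms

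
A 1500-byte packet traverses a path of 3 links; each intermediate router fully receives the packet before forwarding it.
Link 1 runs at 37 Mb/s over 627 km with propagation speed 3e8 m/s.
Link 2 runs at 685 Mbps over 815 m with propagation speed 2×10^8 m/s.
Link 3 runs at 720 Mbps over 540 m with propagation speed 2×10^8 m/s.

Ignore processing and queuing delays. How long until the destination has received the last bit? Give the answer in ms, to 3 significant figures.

L = 1500 × 8 = 12000 bits.
Transmission delays (L/R per hop): 0.324324, 0.0175182, 0.0166667 ms; sum = 0.358509 ms.
Propagation delays (d/s per hop): 2.09, 0.004075, 0.0027 ms; sum = 2.09678 ms.
End-to-end = 2.46 ms.

2.46 ms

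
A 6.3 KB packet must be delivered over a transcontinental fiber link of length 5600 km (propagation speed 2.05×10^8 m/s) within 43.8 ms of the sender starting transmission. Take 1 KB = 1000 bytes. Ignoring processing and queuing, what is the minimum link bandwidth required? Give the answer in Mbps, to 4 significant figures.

3.058 Mbps

L = 50400 bits.
Propagation delay = 5600000 / 2.05e+08 = 27.3171 ms.
Transmission budget = 43.8 − 27.3171 = 16.4829 ms.
R ≥ L / t_tx = 50400 bits / 0.0164829 s = 3.058 Mbps.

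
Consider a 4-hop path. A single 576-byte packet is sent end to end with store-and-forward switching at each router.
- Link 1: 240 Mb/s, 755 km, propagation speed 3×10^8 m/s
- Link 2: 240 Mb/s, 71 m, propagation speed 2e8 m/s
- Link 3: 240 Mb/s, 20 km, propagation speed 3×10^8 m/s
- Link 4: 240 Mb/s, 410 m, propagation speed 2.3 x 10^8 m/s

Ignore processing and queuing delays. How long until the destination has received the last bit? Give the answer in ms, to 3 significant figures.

2.66 ms

L = 576 × 8 = 4608 bits.
Transmission delay per hop = L/R = 4608/240000000 = 0.0192 ms; 4 hops → 0.0768 ms.
Propagation delays (d/s per hop): 2.51667, 0.000355, 0.0666667, 0.00178261 ms; sum = 2.58547 ms.
End-to-end = 2.66 ms.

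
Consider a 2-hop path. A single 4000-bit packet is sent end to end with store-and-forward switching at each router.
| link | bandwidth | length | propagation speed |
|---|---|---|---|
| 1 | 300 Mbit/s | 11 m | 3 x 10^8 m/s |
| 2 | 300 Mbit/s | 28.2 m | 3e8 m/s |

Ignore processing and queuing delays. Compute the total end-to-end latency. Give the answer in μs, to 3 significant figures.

Transmission delay per hop = L/R = 4000/300000000 = 13.3333 μs; 2 hops → 26.6667 μs.
Propagation delays (d/s per hop): 0.0366667, 0.094 μs; sum = 0.130667 μs.
End-to-end = 26.8 μs.

26.8 μs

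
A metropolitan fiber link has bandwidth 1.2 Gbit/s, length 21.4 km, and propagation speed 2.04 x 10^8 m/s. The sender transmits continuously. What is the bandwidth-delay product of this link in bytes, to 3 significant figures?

Propagation delay = 21400 / 204000000 = 0.000104902 s.
BDP = R × t_prop = 1200000000 × 0.000104902 = 125882 bits.
In bytes: 125882/8 = 15700 bytes.

15700 bytes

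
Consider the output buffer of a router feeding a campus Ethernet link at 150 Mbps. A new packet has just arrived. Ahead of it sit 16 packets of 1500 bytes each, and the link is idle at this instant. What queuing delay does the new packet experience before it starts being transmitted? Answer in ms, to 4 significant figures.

1.280 ms

Each queued packet: L/R = 12000/150000000 = 0.08 ms.
16 queued → 1.28 ms.
Queuing delay = 1.280 ms.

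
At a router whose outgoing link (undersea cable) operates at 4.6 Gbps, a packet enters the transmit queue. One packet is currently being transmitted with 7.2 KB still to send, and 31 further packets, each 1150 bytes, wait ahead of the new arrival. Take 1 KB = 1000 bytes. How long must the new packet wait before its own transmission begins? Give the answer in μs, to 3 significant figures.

Each queued packet: L/R = 9200/4600000000 = 2 μs.
31 queued → 62 μs.
Plus remaining 57600 bits of current packet: 12.5217 μs.
Queuing delay = 74.5 μs.

74.5 μs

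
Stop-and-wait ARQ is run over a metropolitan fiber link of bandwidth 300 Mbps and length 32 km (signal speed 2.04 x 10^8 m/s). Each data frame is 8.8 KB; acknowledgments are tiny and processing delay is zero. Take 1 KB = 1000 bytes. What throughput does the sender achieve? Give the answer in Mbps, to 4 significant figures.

128.4 Mbps

t_tx = L/R = 70400/300000000 = 0.000234667 s.
t_prop = 32000/204000000 = 0.000156863 s; RTT = 0.000313725 s.
Cycle = t_tx + RTT = 0.000548392 s.
Throughput = L / cycle = 70400 / 0.000548392 = 128.4 Mbps.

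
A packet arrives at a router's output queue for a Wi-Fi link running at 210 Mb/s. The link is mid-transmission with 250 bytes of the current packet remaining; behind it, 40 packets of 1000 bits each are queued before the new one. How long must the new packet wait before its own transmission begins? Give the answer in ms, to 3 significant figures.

Each queued packet: L/R = 1000/210000000 = 0.0047619 ms.
40 queued → 0.190476 ms.
Plus remaining 2000 bits of current packet: 0.00952381 ms.
Queuing delay = 0.200 ms.

0.200 ms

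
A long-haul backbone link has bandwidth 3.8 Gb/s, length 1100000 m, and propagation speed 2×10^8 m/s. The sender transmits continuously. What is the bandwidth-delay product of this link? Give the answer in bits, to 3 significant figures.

20900000 bits

Propagation delay = 1100000 / 200000000 = 0.0055 s.
BDP = R × t_prop = 3800000000 × 0.0055 = 20900000 bits.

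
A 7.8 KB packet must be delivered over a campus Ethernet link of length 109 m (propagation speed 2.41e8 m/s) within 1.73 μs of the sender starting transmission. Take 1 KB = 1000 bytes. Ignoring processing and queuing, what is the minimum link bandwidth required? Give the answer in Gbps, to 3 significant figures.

L = 62400 bits.
Propagation delay = 109 / 241000000 = 0.452282 μs.
Transmission budget = 1.73 − 0.452282 = 1.27772 μs.
R ≥ L / t_tx = 62400 bits / 1.27772e-06 s = 48.8 Gbps.

48.8 Gbps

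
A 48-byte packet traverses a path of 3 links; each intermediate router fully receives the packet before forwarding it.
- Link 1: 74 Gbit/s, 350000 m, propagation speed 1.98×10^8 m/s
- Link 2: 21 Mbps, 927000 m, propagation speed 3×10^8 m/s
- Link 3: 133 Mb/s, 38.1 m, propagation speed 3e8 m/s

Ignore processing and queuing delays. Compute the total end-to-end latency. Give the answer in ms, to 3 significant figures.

L = 48 × 8 = 384 bits.
Transmission delays (L/R per hop): 5.18919e-06, 0.0182857, 0.00288722 ms; sum = 0.0211781 ms.
Propagation delays (d/s per hop): 1.76768, 3.09, 0.000127 ms; sum = 4.8578 ms.
End-to-end = 4.88 ms.

4.88 ms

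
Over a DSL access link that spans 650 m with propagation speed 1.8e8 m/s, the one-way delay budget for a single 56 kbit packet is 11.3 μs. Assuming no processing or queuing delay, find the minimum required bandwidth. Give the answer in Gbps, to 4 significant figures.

7.283 Gbps

Propagation delay = 650 / 180000000 = 3.61111 μs.
Transmission budget = 11.3 − 3.61111 = 7.68889 μs.
R ≥ L / t_tx = 56000 bits / 7.68889e-06 s = 7.283 Gbps.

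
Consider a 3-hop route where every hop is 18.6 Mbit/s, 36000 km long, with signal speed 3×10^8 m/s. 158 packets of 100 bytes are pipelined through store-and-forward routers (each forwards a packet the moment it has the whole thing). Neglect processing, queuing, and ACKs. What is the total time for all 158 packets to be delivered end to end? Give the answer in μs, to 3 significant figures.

Per-hop transmission t_tx = L/R = 800/18600000 = 43.0108 μs.
Per-hop propagation t_prop = 36000000/300000000 = 120000 μs.
Pipeline fill: first packet needs 3·t_tx to clear all hops; remaining 157 packets each add one t_tx.
Total = (3+158-1)·t_tx + 3·t_prop = 160·43.0108 + 3·120000 = 367000 μs.

367000 μs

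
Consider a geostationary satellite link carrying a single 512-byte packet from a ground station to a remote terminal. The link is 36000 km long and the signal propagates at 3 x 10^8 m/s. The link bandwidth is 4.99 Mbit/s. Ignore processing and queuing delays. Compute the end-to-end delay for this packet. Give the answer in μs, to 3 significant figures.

L = 512 × 8 = 4096 bits.
Transmission delay = L/R = 4096 / 4990000 = 820.842 μs.
Propagation delay = d/s = 36000000 m / 300000000 m/s = 120000 μs.
Total = 121000 μs.

121000 μs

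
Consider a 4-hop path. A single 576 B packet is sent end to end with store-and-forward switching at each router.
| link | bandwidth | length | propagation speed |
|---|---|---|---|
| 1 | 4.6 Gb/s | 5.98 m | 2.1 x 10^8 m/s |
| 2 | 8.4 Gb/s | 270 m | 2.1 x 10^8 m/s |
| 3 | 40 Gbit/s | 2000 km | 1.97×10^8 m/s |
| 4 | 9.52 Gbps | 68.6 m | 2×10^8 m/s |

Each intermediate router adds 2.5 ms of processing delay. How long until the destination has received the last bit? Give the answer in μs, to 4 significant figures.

17660 μs

L = 576 × 8 = 4608 bits.
Transmission delays (L/R per hop): 1.00174, 0.548571, 0.1152, 0.484034 μs; sum = 2.14954 μs.
Propagation delays (d/s per hop): 0.0284762, 1.28571, 10152.3, 0.343 μs; sum = 10153.9 μs.
Processing at 3 router(s): 3 × 2.5 ms = 7500 μs.
End-to-end = 17660 μs.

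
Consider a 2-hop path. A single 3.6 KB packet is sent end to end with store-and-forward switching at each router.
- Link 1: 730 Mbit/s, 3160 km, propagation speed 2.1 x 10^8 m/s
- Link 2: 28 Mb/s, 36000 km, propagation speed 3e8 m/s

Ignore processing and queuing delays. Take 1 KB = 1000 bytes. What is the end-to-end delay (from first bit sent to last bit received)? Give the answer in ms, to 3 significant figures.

136 ms

L = 28800 bits.
Transmission delays (L/R per hop): 0.0394521, 1.02857 ms; sum = 1.06802 ms.
Propagation delays (d/s per hop): 15.0476, 120 ms; sum = 135.048 ms.
End-to-end = 136 ms.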